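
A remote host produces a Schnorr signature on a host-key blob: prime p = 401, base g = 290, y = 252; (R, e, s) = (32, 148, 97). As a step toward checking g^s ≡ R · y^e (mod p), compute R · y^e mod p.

225

252^2 = 63504 ≡ 146
252^4 ≡ 146^2 = 21316 ≡ 63
252^8 ≡ 63^2 = 3969 ≡ 360
252^16 ≡ 360^2 = 129600 ≡ 77
252^32 ≡ 77^2 = 5929 ≡ 315
252^64 ≡ 315^2 = 99225 ≡ 178
252^128 ≡ 178^2 = 31684 ≡ 5
148 = 128 + 16 + 4, so 252^148 ≡ 5·77·63 ≡ 195 (mod 401)
R · y^e ≡ 32·195 = 6240 ≡ 225 (mod 401)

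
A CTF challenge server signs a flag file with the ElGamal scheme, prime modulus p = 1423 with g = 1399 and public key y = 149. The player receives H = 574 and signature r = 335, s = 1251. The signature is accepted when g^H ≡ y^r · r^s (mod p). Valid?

Left side g^H mod p:
1399^2 = 1957201 ≡ 576
1399^4 ≡ 576^2 = 331776 ≡ 217
1399^8 ≡ 217^2 = 47089 ≡ 130
1399^16 ≡ 130^2 = 16900 ≡ 1247
1399^32 ≡ 1247^2 = 1555009 ≡ 1093
1399^64 ≡ 1093^2 = 1194649 ≡ 752
1399^128 ≡ 752^2 = 565504 ≡ 573
1399^256 ≡ 573^2 = 328329 ≡ 1039
1399^512 ≡ 1039^2 = 1079521 ≡ 887
574 = 512 + 32 + 16 + 8 + 4 + 2, so 1399^574 ≡ 887·1093·1247·130·217·576 ≡ 407 (mod 1423)
Right side y^r · r^s mod p:
149^2 = 22201 ≡ 856
149^4 ≡ 856^2 = 732736 ≡ 1314
149^8 ≡ 1314^2 = 1726596 ≡ 497
149^16 ≡ 497^2 = 247009 ≡ 830
149^32 ≡ 830^2 = 688900 ≡ 168
149^64 ≡ 168^2 = 28224 ≡ 1187
149^128 ≡ 1187^2 = 1408969 ≡ 199
149^256 ≡ 199^2 = 39601 ≡ 1180
335 = 256 + 64 + 8 + 4 + 2 + 1, so 149^335 ≡ 1180·1187·497·1314·856·149 ≡ 646 (mod 1423)
335^2 = 112225 ≡ 1231
335^4 ≡ 1231^2 = 1515361 ≡ 1289
335^8 ≡ 1289^2 = 1661521 ≡ 880
335^16 ≡ 880^2 = 774400 ≡ 288
335^32 ≡ 288^2 = 82944 ≡ 410
335^64 ≡ 410^2 = 168100 ≡ 186
335^128 ≡ 186^2 = 34596 ≡ 444
335^256 ≡ 444^2 = 197136 ≡ 762
335^512 ≡ 762^2 = 580644 ≡ 60
335^1024 ≡ 60^2 = 3600 ≡ 754
1251 = 1024 + 128 + 64 + 32 + 2 + 1, so 335^1251 ≡ 754·444·186·410·1231·335 ≡ 135 (mod 1423)
646·135 = 87210 ≡ 407 (mod 1423)
407 ≡ 407 (mod 1423), so the signature is genuine.

yes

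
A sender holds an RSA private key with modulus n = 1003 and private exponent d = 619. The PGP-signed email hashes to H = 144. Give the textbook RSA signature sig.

461

H^619 mod 1003 = 461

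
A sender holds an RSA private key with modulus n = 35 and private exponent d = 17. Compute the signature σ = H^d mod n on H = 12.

H^2 ≡ 12^2 = 144 ≡ 4
H^4 ≡ 4^2 = 16
H^8 ≡ 16^2 = 256 ≡ 11
H^16 ≡ 11^2 = 121 ≡ 16
17 = 16 + 1, so H^17 ≡ 16·12 ≡ 17 (mod 35)

17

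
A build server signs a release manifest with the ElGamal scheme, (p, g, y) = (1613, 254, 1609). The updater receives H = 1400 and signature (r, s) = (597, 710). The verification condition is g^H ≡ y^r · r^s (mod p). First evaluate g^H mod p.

254^2 = 64516 ≡ 1609
254^4 ≡ 1609^2 = 2588881 ≡ 16
254^8 ≡ 16^2 = 256
254^16 ≡ 256^2 = 65536 ≡ 1016
254^32 ≡ 1016^2 = 1032256 ≡ 1549
254^64 ≡ 1549^2 = 2399401 ≡ 870
254^128 ≡ 870^2 = 756900 ≡ 403
254^256 ≡ 403^2 = 162409 ≡ 1109
254^512 ≡ 1109^2 = 1229881 ≡ 775
254^1024 ≡ 775^2 = 600625 ≡ 589
1400 = 1024 + 256 + 64 + 32 + 16 + 8, so 254^1400 ≡ 589·1109·870·1549·1016·256 ≡ 1109 (mod 1613)

1109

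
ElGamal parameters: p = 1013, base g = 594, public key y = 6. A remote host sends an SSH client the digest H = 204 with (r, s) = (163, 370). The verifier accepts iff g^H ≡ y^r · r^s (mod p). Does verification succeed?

fails

Left side g^H mod p:
594^204 mod 1013 = 348
Right side y^r · r^s mod p:
6^163 mod 1013 = 266
163^370 mod 1013 = 692
266·692 = 184072 ≡ 719 (mod 1013)
348 ≠ 719, so verification fails.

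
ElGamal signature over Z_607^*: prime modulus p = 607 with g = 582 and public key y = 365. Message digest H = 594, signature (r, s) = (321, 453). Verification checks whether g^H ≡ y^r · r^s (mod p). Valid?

Left side g^H mod p:
582^2 = 338724 ≡ 18
582^4 ≡ 18^2 = 324
582^8 ≡ 324^2 = 104976 ≡ 572
582^16 ≡ 572^2 = 327184 ≡ 11
582^32 ≡ 11^2 = 121
582^64 ≡ 121^2 = 14641 ≡ 73
582^128 ≡ 73^2 = 5329 ≡ 473
582^256 ≡ 473^2 = 223729 ≡ 353
582^512 ≡ 353^2 = 124609 ≡ 174
594 = 512 + 64 + 16 + 2, so 582^594 ≡ 174·73·11·18 ≡ 195 (mod 607)
Right side y^r · r^s mod p:
365^2 = 133225 ≡ 292
365^4 ≡ 292^2 = 85264 ≡ 284
365^8 ≡ 284^2 = 80656 ≡ 532
365^16 ≡ 532^2 = 283024 ≡ 162
365^32 ≡ 162^2 = 26244 ≡ 143
365^64 ≡ 143^2 = 20449 ≡ 418
365^128 ≡ 418^2 = 174724 ≡ 515
365^256 ≡ 515^2 = 265225 ≡ 573
321 = 256 + 64 + 1, so 365^321 ≡ 573·418·365 ≡ 42 (mod 607)
321^2 = 103041 ≡ 458
321^4 ≡ 458^2 = 209764 ≡ 349
321^8 ≡ 349^2 = 121801 ≡ 401
321^16 ≡ 401^2 = 160801 ≡ 553
321^32 ≡ 553^2 = 305809 ≡ 488
321^64 ≡ 488^2 = 238144 ≡ 200
321^128 ≡ 200^2 = 40000 ≡ 545
321^256 ≡ 545^2 = 297025 ≡ 202
453 = 256 + 128 + 64 + 4 + 1, so 321^453 ≡ 202·545·200·349·321 ≡ 215 (mod 607)
42·215 = 9030 ≡ 532 (mod 607)
195 ≠ 532, so verification fails.

no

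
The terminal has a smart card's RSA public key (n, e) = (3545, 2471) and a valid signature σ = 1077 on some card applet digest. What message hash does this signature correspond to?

Squares mod 3545: σ^1≡1077, σ^2≡714, σ^4≡2861, σ^8≡3461, σ^16≡3511, σ^32≡1156, σ^64≡3416, σ^128≡2461, σ^256≡1661, σ^512≡911, σ^1024≡391, σ^2048≡446
2471 = 2048 + 256 + 128 + 32 + 4 + 2 + 1, so σ^2471 ≡ 446·1661·2461·1156·2861·714·1077 ≡ 3178 (mod 3545)

3178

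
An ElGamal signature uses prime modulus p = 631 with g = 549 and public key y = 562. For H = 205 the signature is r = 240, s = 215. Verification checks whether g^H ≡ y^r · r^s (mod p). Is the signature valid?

valid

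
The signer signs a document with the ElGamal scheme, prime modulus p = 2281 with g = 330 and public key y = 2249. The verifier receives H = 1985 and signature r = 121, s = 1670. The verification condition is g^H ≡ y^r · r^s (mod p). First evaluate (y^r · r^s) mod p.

2249^2 = 5058001 ≡ 1024
2249^4 ≡ 1024^2 = 1048576 ≡ 1597
2249^8 ≡ 1597^2 = 2550409 ≡ 251
2249^16 ≡ 251^2 = 63001 ≡ 1414
2249^32 ≡ 1414^2 = 1999396 ≡ 1240
2249^64 ≡ 1240^2 = 1537600 ≡ 206
121 = 64 + 32 + 16 + 8 + 1, so 2249^121 ≡ 206·1240·1414·251·2249 ≡ 206 (mod 2281)
121^2 = 14641 ≡ 955
121^4 ≡ 955^2 = 912025 ≡ 1906
121^8 ≡ 1906^2 = 3632836 ≡ 1484
121^16 ≡ 1484^2 = 2202256 ≡ 1091
121^32 ≡ 1091^2 = 1190281 ≡ 1880
121^64 ≡ 1880^2 = 3534400 ≡ 1131
121^128 ≡ 1131^2 = 1279161 ≡ 1801
121^256 ≡ 1801^2 = 3243601 ≡ 19
121^512 ≡ 19^2 = 361
121^1024 ≡ 361^2 = 130321 ≡ 304
1670 = 1024 + 512 + 128 + 4 + 2, so 121^1670 ≡ 304·361·1801·1906·955 ≡ 2210 (mod 2281)
y^r · r^s ≡ 206·2210 = 455260 ≡ 1341 (mod 2281)

1341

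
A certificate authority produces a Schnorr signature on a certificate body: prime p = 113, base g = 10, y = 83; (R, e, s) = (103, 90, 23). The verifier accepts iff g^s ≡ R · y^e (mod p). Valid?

no

g^s mod p:
10^23 mod 113 = 110
R · y^e mod p:
83^90 mod 113 = 49
103·49 = 5047 ≡ 75 (mod 113)
110 ≠ 75; the check fails.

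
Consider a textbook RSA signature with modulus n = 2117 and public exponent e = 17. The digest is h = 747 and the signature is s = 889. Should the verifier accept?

s^17 mod 2117 = 391
391 ≠ 747, so verification fails.

reject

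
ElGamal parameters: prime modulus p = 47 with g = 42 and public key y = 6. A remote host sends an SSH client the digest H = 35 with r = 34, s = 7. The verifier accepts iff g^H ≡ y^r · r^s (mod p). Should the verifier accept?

accept

Left side g^H mod p:
42^2 = 1764 ≡ 25
42^4 ≡ 25^2 = 625 ≡ 14
42^8 ≡ 14^2 = 196 ≡ 8
42^16 ≡ 8^2 = 64 ≡ 17
42^32 ≡ 17^2 = 289 ≡ 7
35 = 32 + 2 + 1, so 42^35 ≡ 7·25·42 ≡ 18 (mod 47)
Right side y^r · r^s mod p:
6^2 = 36
6^4 ≡ 36^2 = 1296 ≡ 27
6^8 ≡ 27^2 = 729 ≡ 24
6^16 ≡ 24^2 = 576 ≡ 12
6^32 ≡ 12^2 = 144 ≡ 3
34 = 32 + 2, so 6^34 ≡ 3·36 ≡ 14 (mod 47)
34^2 = 1156 ≡ 28
34^4 ≡ 28^2 = 784 ≡ 32
7 = 4 + 2 + 1, so 34^7 ≡ 32·28·34 ≡ 8 (mod 47)
14·8 = 112 ≡ 18 (mod 47)
18 ≡ 18 (mod 47), so the signature is genuine.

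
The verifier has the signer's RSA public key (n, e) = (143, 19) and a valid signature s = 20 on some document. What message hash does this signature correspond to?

71

Squares mod 143: s^1≡20, s^2≡114, s^4≡126, s^8≡3, s^16≡9
19 = 16 + 2 + 1, so s^19 ≡ 9·114·20 ≡ 71 (mod 143)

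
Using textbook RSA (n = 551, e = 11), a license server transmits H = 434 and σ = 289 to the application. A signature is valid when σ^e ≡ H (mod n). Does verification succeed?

passes

Squares mod 551: σ^1≡289, σ^2≡320, σ^4≡465, σ^8≡233
11 = 8 + 2 + 1, so σ^11 ≡ 233·320·289 ≡ 434 (mod 551)
434 = H, so the signature checks out.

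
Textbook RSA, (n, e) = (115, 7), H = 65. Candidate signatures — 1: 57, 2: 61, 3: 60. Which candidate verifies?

3

Candidate 1: Squares mod 115: 57^1≡57, 57^2≡29, 57^4≡36; 7 = 4 + 2 + 1, so 57^7 ≡ 36·29·57 ≡ 53 (mod 115)
Candidate 2: Squares mod 115: 61^1≡61, 61^2≡41, 61^4≡71; 7 = 4 + 2 + 1, so 61^7 ≡ 71·41·61 ≡ 11 (mod 115)
Candidate 3: Squares mod 115: 60^1≡60, 60^2≡35, 60^4≡75; 7 = 4 + 2 + 1, so 60^7 ≡ 75·35·60 ≡ 65 (mod 115)
  → matches H = 65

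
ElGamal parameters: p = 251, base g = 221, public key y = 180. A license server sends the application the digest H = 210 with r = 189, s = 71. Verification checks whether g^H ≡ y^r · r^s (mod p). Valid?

Left side g^H mod p:
Squares mod 251: 221^1≡221, 221^2≡147, 221^4≡23, 221^8≡27, 221^16≡227, 221^32≡74, 221^64≡205, 221^128≡108
210 = 128 + 64 + 16 + 2, so 221^210 ≡ 108·205·227·147 ≡ 25 (mod 251)
Right side y^r · r^s mod p:
Squares mod 251: 180^1≡180, 180^2≡21, 180^4≡190, 180^8≡207, 180^16≡179, 180^32≡164, 180^64≡39, 180^128≡15
189 = 128 + 32 + 16 + 8 + 4 + 1, so 180^189 ≡ 15·164·179·207·190·180 ≡ 39 (mod 251)
Squares mod 251: 189^1≡189, 189^2≡79, 189^4≡217, 189^8≡152, 189^16≡12, 189^32≡144, 189^64≡154
71 = 64 + 4 + 2 + 1, so 189^71 ≡ 154·217·79·189 ≡ 3 (mod 251)
39·3 = 117 ≡ 117 (mod 251)
25 ≠ 117, so verification fails.

no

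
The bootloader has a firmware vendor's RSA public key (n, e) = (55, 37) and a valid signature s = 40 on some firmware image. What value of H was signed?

50

Squares mod 55: s^1≡40, s^2≡5, s^4≡25, s^8≡20, s^16≡15, s^32≡5
37 = 32 + 4 + 1, so s^37 ≡ 5·25·40 ≡ 50 (mod 55)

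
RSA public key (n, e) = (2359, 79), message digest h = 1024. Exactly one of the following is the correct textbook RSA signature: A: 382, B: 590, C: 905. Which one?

B

Candidate A: 382^79 mod 2359 = 1033
Candidate B: 590^79 mod 2359 = 1024
  → matches h = 1024
Candidate C: 905^79 mod 2359 = 1654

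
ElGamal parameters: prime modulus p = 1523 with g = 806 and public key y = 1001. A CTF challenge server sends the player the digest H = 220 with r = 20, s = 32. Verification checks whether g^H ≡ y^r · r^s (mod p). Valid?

yes

Left side g^H mod p:
Squares mod 1523: 806^1≡806, 806^2≡838, 806^4≡141, 806^8≡82, 806^16≡632, 806^32≡398, 806^64≡12, 806^128≡144
220 = 128 + 64 + 16 + 8 + 4, so 806^220 ≡ 144·12·632·82·141 ≡ 179 (mod 1523)
Right side y^r · r^s mod p:
Squares mod 1523: 1001^1≡1001, 1001^2≡1390, 1001^4≡936, 1001^8≡371, 1001^16≡571
20 = 16 + 4, so 1001^20 ≡ 571·936 ≡ 1406 (mod 1523)
Squares mod 1523: 20^1≡20, 20^2≡400, 20^4≡85, 20^8≡1133, 20^16≡1323, 20^32≡402
20^32 ≡ 402 (mod 1523)
1406·402 = 565212 ≡ 179 (mod 1523)
179 ≡ 179 (mod 1523), so the signature is genuine.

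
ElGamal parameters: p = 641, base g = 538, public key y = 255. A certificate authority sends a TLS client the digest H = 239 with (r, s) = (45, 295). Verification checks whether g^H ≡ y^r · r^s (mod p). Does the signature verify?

does not verify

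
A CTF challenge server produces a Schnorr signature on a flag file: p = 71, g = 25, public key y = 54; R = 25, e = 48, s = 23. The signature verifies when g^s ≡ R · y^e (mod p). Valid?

yes

g^s mod p:
Squares mod 71: 25^1≡25, 25^2≡57, 25^4≡54, 25^8≡5, 25^16≡25
23 = 16 + 4 + 2 + 1, so 25^23 ≡ 25·54·57·25 ≡ 5 (mod 71)
R · y^e mod p:
Squares mod 71: 54^1≡54, 54^2≡5, 54^4≡25, 54^8≡57, 54^16≡54, 54^32≡5
48 = 32 + 16, so 54^48 ≡ 5·54 ≡ 57 (mod 71)
25·57 = 1425 ≡ 5 (mod 71)
5 ≡ 5 (mod 71); signature holds.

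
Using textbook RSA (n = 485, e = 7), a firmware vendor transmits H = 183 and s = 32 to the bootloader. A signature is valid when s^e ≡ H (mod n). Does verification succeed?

passes

Squares mod 485: s^1≡32, s^2≡54, s^4≡6
7 = 4 + 2 + 1, so s^7 ≡ 6·54·32 ≡ 183 (mod 485)
183 = H, so the signature checks out.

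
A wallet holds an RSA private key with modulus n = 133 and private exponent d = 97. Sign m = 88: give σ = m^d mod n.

88

m^97 mod 133 = 88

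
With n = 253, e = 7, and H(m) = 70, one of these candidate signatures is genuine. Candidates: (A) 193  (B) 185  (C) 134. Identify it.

Candidate A: Squares mod 253: 193^1≡193, 193^2≡58, 193^4≡75; 7 = 4 + 2 + 1, so 193^7 ≡ 75·58·193 ≡ 96 (mod 253)
Candidate B: Squares mod 253: 185^1≡185, 185^2≡70, 185^4≡93; 7 = 4 + 2 + 1, so 185^7 ≡ 93·70·185 ≡ 70 (mod 253)
  → matches H(m) = 70
Candidate C: Squares mod 253: 134^1≡134, 134^2≡246, 134^4≡49; 7 = 4 + 2 + 1, so 134^7 ≡ 49·246·134 ≡ 84 (mod 253)

B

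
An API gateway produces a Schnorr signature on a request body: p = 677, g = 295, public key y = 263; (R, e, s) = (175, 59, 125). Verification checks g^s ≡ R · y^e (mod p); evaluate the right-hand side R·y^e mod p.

Squares mod 677: 263^1≡263, 263^2≡115, 263^4≡362, 263^8≡383, 263^16≡457, 263^32≡333
59 = 32 + 16 + 8 + 2 + 1, so 263^59 ≡ 333·457·383·115·263 ≡ 246 (mod 677)
R · y^e ≡ 175·246 = 43050 ≡ 399 (mod 677)

399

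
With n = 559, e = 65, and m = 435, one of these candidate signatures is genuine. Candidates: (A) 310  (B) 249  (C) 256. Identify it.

B

Candidate A: Squares mod 559: 310^1≡310, 310^2≡511, 310^4≡68, 310^8≡152, 310^16≡185, 310^32≡126, 310^64≡224; 65 = 64 + 1, so 310^65 ≡ 224·310 ≡ 124 (mod 559)
Candidate B: Squares mod 559: 249^1≡249, 249^2≡511, 249^4≡68, 249^8≡152, 249^16≡185, 249^32≡126, 249^64≡224; 65 = 64 + 1, so 249^65 ≡ 224·249 ≡ 435 (mod 559)
  → matches m = 435
Candidate C: Squares mod 559: 256^1≡256, 256^2≡133, 256^4≡360, 256^8≡471, 256^16≡477, 256^32≡16, 256^64≡256; 65 = 64 + 1, so 256^65 ≡ 256·256 ≡ 133 (mod 559)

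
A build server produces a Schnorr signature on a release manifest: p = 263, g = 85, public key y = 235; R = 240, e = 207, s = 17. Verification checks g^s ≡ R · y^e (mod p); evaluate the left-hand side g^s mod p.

85^2 = 7225 ≡ 124
85^4 ≡ 124^2 = 15376 ≡ 122
85^8 ≡ 122^2 = 14884 ≡ 156
85^16 ≡ 156^2 = 24336 ≡ 140
17 = 16 + 1, so 85^17 ≡ 140·85 ≡ 65 (mod 263)

65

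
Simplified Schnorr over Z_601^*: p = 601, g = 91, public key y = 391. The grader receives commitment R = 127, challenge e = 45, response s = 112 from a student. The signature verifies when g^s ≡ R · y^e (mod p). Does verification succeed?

fails

g^s mod p:
91^2 = 8281 ≡ 468
91^4 ≡ 468^2 = 219024 ≡ 260
91^8 ≡ 260^2 = 67600 ≡ 288
91^16 ≡ 288^2 = 82944 ≡ 6
91^32 ≡ 6^2 = 36
91^64 ≡ 36^2 = 1296 ≡ 94
112 = 64 + 32 + 16, so 91^112 ≡ 94·36·6 ≡ 471 (mod 601)
R · y^e mod p:
391^2 = 152881 ≡ 227
391^4 ≡ 227^2 = 51529 ≡ 444
391^8 ≡ 444^2 = 197136 ≡ 8
391^16 ≡ 8^2 = 64
391^32 ≡ 64^2 = 4096 ≡ 490
45 = 32 + 8 + 4 + 1, so 391^45 ≡ 490·8·444·391 ≡ 355 (mod 601)
127·355 = 45085 ≡ 10 (mod 601)
471 ≠ 10; the check fails.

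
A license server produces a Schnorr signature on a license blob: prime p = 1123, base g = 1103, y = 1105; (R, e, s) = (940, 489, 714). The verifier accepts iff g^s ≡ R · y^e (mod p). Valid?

g^s mod p:
Squares mod 1123: 1103^1≡1103, 1103^2≡400, 1103^4≡534, 1103^8≡1037, 1103^16≡658, 1103^32≡609, 1103^64≡291, 1103^128≡456, 1103^256≡181, 1103^512≡194
714 = 512 + 128 + 64 + 8 + 2, so 1103^714 ≡ 194·456·291·1037·400 ≡ 49 (mod 1123)
R · y^e mod p:
Squares mod 1123: 1105^1≡1105, 1105^2≡324, 1105^4≡537, 1105^8≡881, 1105^16≡168, 1105^32≡149, 1105^64≡864, 1105^128≡824, 1105^256≡684
489 = 256 + 128 + 64 + 32 + 8 + 1, so 1105^489 ≡ 684·824·864·149·881·1105 ≡ 1000 (mod 1123)
940·1000 = 940000 ≡ 49 (mod 1123)
49 ≡ 49 (mod 1123); signature holds.

yes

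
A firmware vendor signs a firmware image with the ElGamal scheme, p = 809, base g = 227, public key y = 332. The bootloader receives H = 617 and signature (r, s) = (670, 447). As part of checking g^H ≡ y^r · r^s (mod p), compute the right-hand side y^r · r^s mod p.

332^670 mod 809 = 140
670^447 mod 809 = 506
y^r · r^s ≡ 140·506 = 70840 ≡ 457 (mod 809)

457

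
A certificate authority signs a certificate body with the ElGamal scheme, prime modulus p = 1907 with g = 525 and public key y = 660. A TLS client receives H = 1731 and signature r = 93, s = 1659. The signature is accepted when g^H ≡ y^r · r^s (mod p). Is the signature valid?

invalid

Left side g^H mod p:
525^1731 mod 1907 = 1117
Right side y^r · r^s mod p:
660^93 mod 1907 = 256
93^1659 mod 1907 = 887
256·887 = 227072 ≡ 139 (mod 1907)
1117 ≠ 139, so verification fails.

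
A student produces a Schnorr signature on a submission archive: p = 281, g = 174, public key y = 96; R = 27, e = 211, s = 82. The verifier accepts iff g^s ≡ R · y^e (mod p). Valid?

g^s mod p:
174^2 = 30276 ≡ 209
174^4 ≡ 209^2 = 43681 ≡ 126
174^8 ≡ 126^2 = 15876 ≡ 140
174^16 ≡ 140^2 = 19600 ≡ 211
174^32 ≡ 211^2 = 44521 ≡ 123
174^64 ≡ 123^2 = 15129 ≡ 236
82 = 64 + 16 + 2, so 174^82 ≡ 236·211·209 ≡ 248 (mod 281)
R · y^e mod p:
96^2 = 9216 ≡ 224
96^4 ≡ 224^2 = 50176 ≡ 158
96^8 ≡ 158^2 = 24964 ≡ 236
96^16 ≡ 236^2 = 55696 ≡ 58
96^32 ≡ 58^2 = 3364 ≡ 273
96^64 ≡ 273^2 = 74529 ≡ 64
96^128 ≡ 64^2 = 4096 ≡ 162
211 = 128 + 64 + 16 + 2 + 1, so 96^211 ≡ 162·64·58·224·96 ≡ 30 (mod 281)
27·30 = 810 ≡ 248 (mod 281)
248 ≡ 248 (mod 281); signature holds.

yes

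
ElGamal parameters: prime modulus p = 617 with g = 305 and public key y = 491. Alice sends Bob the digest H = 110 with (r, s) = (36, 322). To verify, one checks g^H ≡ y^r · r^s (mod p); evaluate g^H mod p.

305^2 = 93025 ≡ 475
305^4 ≡ 475^2 = 225625 ≡ 420
305^8 ≡ 420^2 = 176400 ≡ 555
305^16 ≡ 555^2 = 308025 ≡ 142
305^32 ≡ 142^2 = 20164 ≡ 420
305^64 ≡ 420^2 = 176400 ≡ 555
110 = 64 + 32 + 8 + 4 + 2, so 305^110 ≡ 555·420·555·420·475 ≡ 126 (mod 617)

126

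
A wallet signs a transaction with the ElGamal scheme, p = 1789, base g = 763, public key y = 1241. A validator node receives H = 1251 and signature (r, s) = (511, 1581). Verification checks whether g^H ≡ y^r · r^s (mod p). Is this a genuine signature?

forged

Left side g^H mod p:
763^2 = 582169 ≡ 744
763^4 ≡ 744^2 = 553536 ≡ 735
763^8 ≡ 735^2 = 540225 ≡ 1736
763^16 ≡ 1736^2 = 3013696 ≡ 1020
763^32 ≡ 1020^2 = 1040400 ≡ 991
763^64 ≡ 991^2 = 982081 ≡ 1709
763^128 ≡ 1709^2 = 2920681 ≡ 1033
763^256 ≡ 1033^2 = 1067089 ≡ 845
763^512 ≡ 845^2 = 714025 ≡ 214
763^1024 ≡ 214^2 = 45796 ≡ 1071
1251 = 1024 + 128 + 64 + 32 + 2 + 1, so 763^1251 ≡ 1071·1033·1709·991·744·763 ≡ 627 (mod 1789)
Right side y^r · r^s mod p:
1241^2 = 1540081 ≡ 1541
1241^4 ≡ 1541^2 = 2374681 ≡ 678
1241^8 ≡ 678^2 = 459684 ≡ 1700
1241^16 ≡ 1700^2 = 2890000 ≡ 765
1241^32 ≡ 765^2 = 585225 ≡ 222
1241^64 ≡ 222^2 = 49284 ≡ 981
1241^128 ≡ 981^2 = 962361 ≡ 1668
1241^256 ≡ 1668^2 = 2782224 ≡ 329
511 = 256 + 128 + 64 + 32 + 16 + 8 + 4 + 2 + 1, so 1241^511 ≡ 329·1668·981·222·765·1700·678·1541·1241 ≡ 981 (mod 1789)
511^2 = 261121 ≡ 1716
511^4 ≡ 1716^2 = 2944656 ≡ 1751
511^8 ≡ 1751^2 = 3066001 ≡ 1444
511^16 ≡ 1444^2 = 2085136 ≡ 951
511^32 ≡ 951^2 = 904401 ≡ 956
511^64 ≡ 956^2 = 913936 ≡ 1546
511^128 ≡ 1546^2 = 2390116 ≡ 12
511^256 ≡ 12^2 = 144
511^512 ≡ 144^2 = 20736 ≡ 1057
511^1024 ≡ 1057^2 = 1117249 ≡ 913
1581 = 1024 + 512 + 32 + 8 + 4 + 1, so 511^1581 ≡ 913·1057·956·1444·1751·511 ≡ 525 (mod 1789)
981·525 = 515025 ≡ 1582 (mod 1789)
627 ≠ 1582, so verification fails.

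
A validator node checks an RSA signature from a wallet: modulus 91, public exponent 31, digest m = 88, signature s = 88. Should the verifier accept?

accept

Squares mod 91: s^1≡88, s^2≡9, s^4≡81, s^8≡9, s^16≡81
31 = 16 + 8 + 4 + 2 + 1, so s^31 ≡ 81·9·81·9·88 ≡ 88 (mod 91)
s^31 mod 91 = 88 matches m.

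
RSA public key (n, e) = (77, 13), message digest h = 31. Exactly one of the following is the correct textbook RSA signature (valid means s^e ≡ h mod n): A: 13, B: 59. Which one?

B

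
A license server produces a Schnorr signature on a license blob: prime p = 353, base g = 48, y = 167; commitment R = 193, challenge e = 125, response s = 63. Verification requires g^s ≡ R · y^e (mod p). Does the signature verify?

does not verify

g^s mod p:
48^2 = 2304 ≡ 186
48^4 ≡ 186^2 = 34596 ≡ 2
48^8 ≡ 2^2 = 4
48^16 ≡ 4^2 = 16
48^32 ≡ 16^2 = 256
63 = 32 + 16 + 8 + 4 + 2 + 1, so 48^63 ≡ 256·16·4·2·186·48 ≡ 71 (mod 353)
R · y^e mod p:
167^2 = 27889 ≡ 2
167^4 ≡ 2^2 = 4
167^8 ≡ 4^2 = 16
167^16 ≡ 16^2 = 256
167^32 ≡ 256^2 = 65536 ≡ 231
167^64 ≡ 231^2 = 53361 ≡ 58
125 = 64 + 32 + 16 + 8 + 4 + 1, so 167^125 ≡ 58·231·256·16·4·167 ≡ 306 (mod 353)
193·306 = 59058 ≡ 107 (mod 353)
71 ≠ 107; the check fails.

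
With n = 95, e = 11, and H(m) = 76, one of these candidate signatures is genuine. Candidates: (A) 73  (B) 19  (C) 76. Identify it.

Candidate A: Squares mod 95: 73^1≡73, 73^2≡9, 73^4≡81, 73^8≡6; 11 = 8 + 2 + 1, so 73^11 ≡ 6·9·73 ≡ 47 (mod 95)
Candidate B: Squares mod 95: 19^1≡19, 19^2≡76, 19^4≡76, 19^8≡76; 11 = 8 + 2 + 1, so 19^11 ≡ 76·76·19 ≡ 19 (mod 95)
Candidate C: Squares mod 95: 76^1≡76, 76^2≡76, 76^4≡76, 76^8≡76; 11 = 8 + 2 + 1, so 76^11 ≡ 76·76·76 ≡ 76 (mod 95)
  → matches H(m) = 76

C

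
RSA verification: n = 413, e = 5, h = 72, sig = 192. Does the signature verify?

sig^5 mod 413 = 222
The recovered value 222 does not match the digest 72.

does not verify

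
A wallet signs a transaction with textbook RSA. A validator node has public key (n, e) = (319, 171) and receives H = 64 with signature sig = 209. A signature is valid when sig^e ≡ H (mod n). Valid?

sig^171 mod 319 = 187
187 ≠ 64, so verification fails.

no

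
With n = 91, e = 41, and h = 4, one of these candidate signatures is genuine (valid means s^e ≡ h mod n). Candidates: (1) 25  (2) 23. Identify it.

2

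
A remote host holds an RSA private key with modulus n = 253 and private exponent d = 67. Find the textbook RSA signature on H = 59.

82

H^67 mod 253 = 82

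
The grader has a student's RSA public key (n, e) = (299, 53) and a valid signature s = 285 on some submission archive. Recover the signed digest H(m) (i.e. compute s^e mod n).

25

s^53 mod 299 = 25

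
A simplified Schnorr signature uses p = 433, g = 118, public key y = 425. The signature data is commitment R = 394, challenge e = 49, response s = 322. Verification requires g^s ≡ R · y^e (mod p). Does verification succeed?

g^s mod p:
Squares mod 433: 118^1≡118, 118^2≡68, 118^4≡294, 118^8≡269, 118^16≡50, 118^32≡335, 118^64≡78, 118^128≡22, 118^256≡51
322 = 256 + 64 + 2, so 118^322 ≡ 51·78·68 ≡ 312 (mod 433)
R · y^e mod p:
Squares mod 433: 425^1≡425, 425^2≡64, 425^4≡199, 425^8≡198, 425^16≡234, 425^32≡198
49 = 32 + 16 + 1, so 425^49 ≡ 198·234·425 ≡ 425 (mod 433)
394·425 = 167450 ≡ 312 (mod 433)
312 ≡ 312 (mod 433); signature holds.

passes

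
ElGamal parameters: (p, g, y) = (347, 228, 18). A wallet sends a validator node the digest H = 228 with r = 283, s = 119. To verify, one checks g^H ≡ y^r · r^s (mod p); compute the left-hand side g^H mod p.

Squares mod 347: 228^1≡228, 228^2≡281, 228^4≡192, 228^8≡82, 228^16≡131, 228^32≡158, 228^64≡327, 228^128≡53
228 = 128 + 64 + 32 + 4, so 228^228 ≡ 53·327·158·192 ≡ 330 (mod 347)

330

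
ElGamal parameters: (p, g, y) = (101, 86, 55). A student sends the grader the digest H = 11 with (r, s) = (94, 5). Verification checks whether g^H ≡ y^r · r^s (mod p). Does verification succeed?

Left side g^H mod p:
86^11 mod 101 = 48
Right side y^r · r^s mod p:
55^94 mod 101 = 21
94^5 mod 101 = 60
21·60 = 1260 ≡ 48 (mod 101)
48 ≡ 48 (mod 101), so the signature is genuine.

passes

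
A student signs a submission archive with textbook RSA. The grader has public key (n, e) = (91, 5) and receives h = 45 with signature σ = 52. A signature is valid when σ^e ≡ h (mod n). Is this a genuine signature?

forged

σ^2 ≡ 52^2 = 2704 ≡ 65
σ^4 ≡ 65^2 = 4225 ≡ 39
5 = 4 + 1, so σ^5 ≡ 39·52 ≡ 26 (mod 91)
σ^5 mod 91 = 26, but h = 45.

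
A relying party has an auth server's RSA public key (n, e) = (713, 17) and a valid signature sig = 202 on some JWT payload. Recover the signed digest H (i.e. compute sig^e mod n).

Squares mod 713: sig^1≡202, sig^2≡163, sig^4≡188, sig^8≡407, sig^16≡233
17 = 16 + 1, so sig^17 ≡ 233·202 ≡ 8 (mod 713)

8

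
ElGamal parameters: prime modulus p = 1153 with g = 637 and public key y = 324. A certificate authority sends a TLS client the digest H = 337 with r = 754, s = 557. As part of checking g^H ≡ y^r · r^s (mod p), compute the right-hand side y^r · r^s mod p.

637

324^2 = 104976 ≡ 53
324^4 ≡ 53^2 = 2809 ≡ 503
324^8 ≡ 503^2 = 253009 ≡ 502
324^16 ≡ 502^2 = 252004 ≡ 650
324^32 ≡ 650^2 = 422500 ≡ 502
324^64 ≡ 502^2 = 252004 ≡ 650
324^128 ≡ 650^2 = 422500 ≡ 502
324^256 ≡ 502^2 = 252004 ≡ 650
324^512 ≡ 650^2 = 422500 ≡ 502
754 = 512 + 128 + 64 + 32 + 16 + 2, so 324^754 ≡ 502·502·650·502·650·53 ≡ 87 (mod 1153)
754^2 = 568516 ≡ 87
754^4 ≡ 87^2 = 7569 ≡ 651
754^8 ≡ 651^2 = 423801 ≡ 650
754^16 ≡ 650^2 = 422500 ≡ 502
754^32 ≡ 502^2 = 252004 ≡ 650
754^64 ≡ 650^2 = 422500 ≡ 502
754^128 ≡ 502^2 = 252004 ≡ 650
754^256 ≡ 650^2 = 422500 ≡ 502
754^512 ≡ 502^2 = 252004 ≡ 650
557 = 512 + 32 + 8 + 4 + 1, so 754^557 ≡ 650·650·650·651·754 ≡ 829 (mod 1153)
y^r · r^s ≡ 87·829 = 72123 ≡ 637 (mod 1153)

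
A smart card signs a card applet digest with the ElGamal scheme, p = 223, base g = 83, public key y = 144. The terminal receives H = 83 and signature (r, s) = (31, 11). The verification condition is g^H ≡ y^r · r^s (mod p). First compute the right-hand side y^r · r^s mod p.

55

Squares mod 223: 144^1≡144, 144^2≡220, 144^4≡9, 144^8≡81, 144^16≡94
31 = 16 + 8 + 4 + 2 + 1, so 144^31 ≡ 94·81·9·220·144 ≡ 18 (mod 223)
Squares mod 223: 31^1≡31, 31^2≡69, 31^4≡78, 31^8≡63
11 = 8 + 2 + 1, so 31^11 ≡ 63·69·31 ≡ 65 (mod 223)
y^r · r^s ≡ 18·65 = 1170 ≡ 55 (mod 223)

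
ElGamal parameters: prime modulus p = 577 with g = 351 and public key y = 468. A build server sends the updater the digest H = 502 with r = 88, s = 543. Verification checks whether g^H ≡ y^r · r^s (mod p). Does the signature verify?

does not verify

Left side g^H mod p:
351^2 = 123201 ≡ 300
351^4 ≡ 300^2 = 90000 ≡ 565
351^8 ≡ 565^2 = 319225 ≡ 144
351^16 ≡ 144^2 = 20736 ≡ 541
351^32 ≡ 541^2 = 292681 ≡ 142
351^64 ≡ 142^2 = 20164 ≡ 546
351^128 ≡ 546^2 = 298116 ≡ 384
351^256 ≡ 384^2 = 147456 ≡ 321
502 = 256 + 128 + 64 + 32 + 16 + 4 + 2, so 351^502 ≡ 321·384·546·142·541·565·300 ≡ 34 (mod 577)
Right side y^r · r^s mod p:
468^2 = 219024 ≡ 341
468^4 ≡ 341^2 = 116281 ≡ 304
468^8 ≡ 304^2 = 92416 ≡ 96
468^16 ≡ 96^2 = 9216 ≡ 561
468^32 ≡ 561^2 = 314721 ≡ 256
468^64 ≡ 256^2 = 65536 ≡ 335
88 = 64 + 16 + 8, so 468^88 ≡ 335·561·96 ≡ 124 (mod 577)
88^2 = 7744 ≡ 243
88^4 ≡ 243^2 = 59049 ≡ 195
88^8 ≡ 195^2 = 38025 ≡ 520
88^16 ≡ 520^2 = 270400 ≡ 364
88^32 ≡ 364^2 = 132496 ≡ 363
88^64 ≡ 363^2 = 131769 ≡ 213
88^128 ≡ 213^2 = 45369 ≡ 363
88^256 ≡ 363^2 = 131769 ≡ 213
88^512 ≡ 213^2 = 45369 ≡ 363
543 = 512 + 16 + 8 + 4 + 2 + 1, so 88^543 ≡ 363·364·520·195·243·88 ≡ 127 (mod 577)
124·127 = 15748 ≡ 169 (mod 577)
34 ≠ 169, so verification fails.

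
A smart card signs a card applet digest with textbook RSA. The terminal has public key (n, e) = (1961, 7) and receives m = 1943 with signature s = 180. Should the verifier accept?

accept

s^2 ≡ 180^2 = 32400 ≡ 1024
s^4 ≡ 1024^2 = 1048576 ≡ 1402
7 = 4 + 2 + 1, so s^7 ≡ 1402·1024·180 ≡ 1943 (mod 1961)
s^7 mod 1961 = 1943 matches m.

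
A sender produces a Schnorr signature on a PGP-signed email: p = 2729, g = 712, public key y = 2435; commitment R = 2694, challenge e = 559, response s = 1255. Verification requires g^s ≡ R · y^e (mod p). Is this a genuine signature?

forged

g^s mod p:
712^2 = 506944 ≡ 2079
712^4 ≡ 2079^2 = 4322241 ≡ 2234
712^8 ≡ 2234^2 = 4990756 ≡ 2144
712^16 ≡ 2144^2 = 4596736 ≡ 1100
712^32 ≡ 1100^2 = 1210000 ≡ 1053
712^64 ≡ 1053^2 = 1108809 ≡ 835
712^128 ≡ 835^2 = 697225 ≡ 1330
712^256 ≡ 1330^2 = 1768900 ≡ 508
712^512 ≡ 508^2 = 258064 ≡ 1538
712^1024 ≡ 1538^2 = 2365444 ≡ 2130
1255 = 1024 + 128 + 64 + 32 + 4 + 2 + 1, so 712^1255 ≡ 2130·1330·835·1053·2234·2079·712 ≡ 1343 (mod 2729)
R · y^e mod p:
2435^2 = 5929225 ≡ 1837
2435^4 ≡ 1837^2 = 3374569 ≡ 1525
2435^8 ≡ 1525^2 = 2325625 ≡ 517
2435^16 ≡ 517^2 = 267289 ≡ 2576
2435^32 ≡ 2576^2 = 6635776 ≡ 1577
2435^64 ≡ 1577^2 = 2486929 ≡ 810
2435^128 ≡ 810^2 = 656100 ≡ 1140
2435^256 ≡ 1140^2 = 1299600 ≡ 596
2435^512 ≡ 596^2 = 355216 ≡ 446
559 = 512 + 32 + 8 + 4 + 2 + 1, so 2435^559 ≡ 446·1577·517·1525·1837·2435 ≡ 506 (mod 2729)
2694·506 = 1363164 ≡ 1393 (mod 2729)
1343 ≠ 1393; the check fails.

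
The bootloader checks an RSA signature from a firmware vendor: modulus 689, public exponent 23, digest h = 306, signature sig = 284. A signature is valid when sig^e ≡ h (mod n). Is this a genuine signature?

forged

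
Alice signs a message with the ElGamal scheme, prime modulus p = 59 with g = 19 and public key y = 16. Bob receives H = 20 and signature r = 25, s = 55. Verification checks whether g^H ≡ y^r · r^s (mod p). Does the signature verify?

verifies

Left side g^H mod p:
19^2 = 361 ≡ 7
19^4 ≡ 7^2 = 49
19^8 ≡ 49^2 = 2401 ≡ 41
19^16 ≡ 41^2 = 1681 ≡ 29
20 = 16 + 4, so 19^20 ≡ 29·49 ≡ 5 (mod 59)
Right side y^r · r^s mod p:
16^2 = 256 ≡ 20
16^4 ≡ 20^2 = 400 ≡ 46
16^8 ≡ 46^2 = 2116 ≡ 51
16^16 ≡ 51^2 = 2601 ≡ 5
25 = 16 + 8 + 1, so 16^25 ≡ 5·51·16 ≡ 9 (mod 59)
25^2 = 625 ≡ 35
25^4 ≡ 35^2 = 1225 ≡ 45
25^8 ≡ 45^2 = 2025 ≡ 19
25^16 ≡ 19^2 = 361 ≡ 7
25^32 ≡ 7^2 = 49
55 = 32 + 16 + 4 + 2 + 1, so 25^55 ≡ 49·7·45·35·25 ≡ 53 (mod 59)
9·53 = 477 ≡ 5 (mod 59)
5 ≡ 5 (mod 59), so the signature is genuine.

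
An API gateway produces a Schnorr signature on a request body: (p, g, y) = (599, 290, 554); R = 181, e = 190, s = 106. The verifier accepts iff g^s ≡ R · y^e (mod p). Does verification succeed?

g^s mod p:
290^2 = 84100 ≡ 240
290^4 ≡ 240^2 = 57600 ≡ 96
290^8 ≡ 96^2 = 9216 ≡ 231
290^16 ≡ 231^2 = 53361 ≡ 50
290^32 ≡ 50^2 = 2500 ≡ 104
290^64 ≡ 104^2 = 10816 ≡ 34
106 = 64 + 32 + 8 + 2, so 290^106 ≡ 34·104·231·240 ≡ 511 (mod 599)
R · y^e mod p:
554^2 = 306916 ≡ 228
554^4 ≡ 228^2 = 51984 ≡ 470
554^8 ≡ 470^2 = 220900 ≡ 468
554^16 ≡ 468^2 = 219024 ≡ 389
554^32 ≡ 389^2 = 151321 ≡ 373
554^64 ≡ 373^2 = 139129 ≡ 161
554^128 ≡ 161^2 = 25921 ≡ 164
190 = 128 + 32 + 16 + 8 + 4 + 2, so 554^190 ≡ 164·373·389·468·470·228 ≡ 347 (mod 599)
181·347 = 62807 ≡ 511 (mod 599)
511 ≡ 511 (mod 599); signature holds.

passes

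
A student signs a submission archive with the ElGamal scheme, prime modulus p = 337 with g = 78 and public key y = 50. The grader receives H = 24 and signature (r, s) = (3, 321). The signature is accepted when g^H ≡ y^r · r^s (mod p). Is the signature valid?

Left side g^H mod p:
78^2 = 6084 ≡ 18
78^4 ≡ 18^2 = 324
78^8 ≡ 324^2 = 104976 ≡ 169
78^16 ≡ 169^2 = 28561 ≡ 253
24 = 16 + 8, so 78^24 ≡ 253·169 ≡ 295 (mod 337)
Right side y^r · r^s mod p:
50^2 = 2500 ≡ 141
3 = 2 + 1, so 50^3 ≡ 141·50 ≡ 310 (mod 337)
3^2 = 9
3^4 ≡ 9^2 = 81
3^8 ≡ 81^2 = 6561 ≡ 158
3^16 ≡ 158^2 = 24964 ≡ 26
3^32 ≡ 26^2 = 676 ≡ 2
3^64 ≡ 2^2 = 4
3^128 ≡ 4^2 = 16
3^256 ≡ 16^2 = 256
321 = 256 + 64 + 1, so 3^321 ≡ 256·4·3 ≡ 39 (mod 337)
310·39 = 12090 ≡ 295 (mod 337)
295 ≡ 295 (mod 337), so the signature is genuine.

valid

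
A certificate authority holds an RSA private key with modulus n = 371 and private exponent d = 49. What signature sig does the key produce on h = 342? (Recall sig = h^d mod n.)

Squares mod 371: h^1≡342, h^2≡99, h^4≡155, h^8≡281, h^16≡309, h^32≡134
49 = 32 + 16 + 1, so h^49 ≡ 134·309·342 ≡ 153 (mod 371)

153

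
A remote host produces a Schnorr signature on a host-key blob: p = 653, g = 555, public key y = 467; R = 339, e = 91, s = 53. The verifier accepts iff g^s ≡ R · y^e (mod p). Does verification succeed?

passes

g^s mod p:
555^2 = 308025 ≡ 462
555^4 ≡ 462^2 = 213444 ≡ 566
555^8 ≡ 566^2 = 320356 ≡ 386
555^16 ≡ 386^2 = 148996 ≡ 112
555^32 ≡ 112^2 = 12544 ≡ 137
53 = 32 + 16 + 4 + 1, so 555^53 ≡ 137·112·566·555 ≡ 271 (mod 653)
R · y^e mod p:
467^2 = 218089 ≡ 640
467^4 ≡ 640^2 = 409600 ≡ 169
467^8 ≡ 169^2 = 28561 ≡ 482
467^16 ≡ 482^2 = 232324 ≡ 509
467^32 ≡ 509^2 = 259081 ≡ 493
467^64 ≡ 493^2 = 243049 ≡ 133
91 = 64 + 16 + 8 + 2 + 1, so 467^91 ≡ 133·509·482·640·467 ≡ 309 (mod 653)
339·309 = 104751 ≡ 271 (mod 653)
271 ≡ 271 (mod 653); signature holds.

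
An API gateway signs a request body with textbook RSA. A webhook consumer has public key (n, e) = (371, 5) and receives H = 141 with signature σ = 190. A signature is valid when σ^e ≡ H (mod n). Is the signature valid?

valid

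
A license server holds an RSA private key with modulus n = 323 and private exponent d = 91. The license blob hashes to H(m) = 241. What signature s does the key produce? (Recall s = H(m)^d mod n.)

(H(m))^2 ≡ 241^2 = 58081 ≡ 264
(H(m))^4 ≡ 264^2 = 69696 ≡ 251
(H(m))^8 ≡ 251^2 = 63001 ≡ 16
(H(m))^16 ≡ 16^2 = 256
(H(m))^32 ≡ 256^2 = 65536 ≡ 290
(H(m))^64 ≡ 290^2 = 84100 ≡ 120
91 = 64 + 16 + 8 + 2 + 1, so (H(m))^91 ≡ 120·256·16·264·241 ≡ 279 (mod 323)

279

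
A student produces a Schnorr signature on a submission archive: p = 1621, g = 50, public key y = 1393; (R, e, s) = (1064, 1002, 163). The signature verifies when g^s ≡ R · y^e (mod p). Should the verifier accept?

accept

g^s mod p:
Squares mod 1621: 50^1≡50, 50^2≡879, 50^4≡1045, 50^8≡1092, 50^16≡1029, 50^32≡328, 50^64≡598, 50^128≡984
163 = 128 + 32 + 2 + 1, so 50^163 ≡ 984·328·879·50 ≡ 860 (mod 1621)
R · y^e mod p:
Squares mod 1621: 1393^1≡1393, 1393^2≡112, 1393^4≡1197, 1393^8≡1466, 1393^16≡1331, 1393^32≡1429, 1393^64≡1202, 1393^128≡493, 1393^256≡1520, 1393^512≡475
1002 = 512 + 256 + 128 + 64 + 32 + 8 + 2, so 1393^1002 ≡ 475·1520·493·1202·1429·1466·112 ≡ 921 (mod 1621)
1064·921 = 979944 ≡ 860 (mod 1621)
860 ≡ 860 (mod 1621); signature holds.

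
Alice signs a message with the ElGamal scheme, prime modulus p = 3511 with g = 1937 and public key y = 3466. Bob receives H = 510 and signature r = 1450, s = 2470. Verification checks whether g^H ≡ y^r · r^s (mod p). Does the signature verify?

Left side g^H mod p:
Squares mod 3511: 1937^1≡1937, 1937^2≡2221, 1937^4≡3397, 1937^8≡2463, 1937^16≡2872, 1937^32≡1045, 1937^64≡104, 1937^128≡283, 1937^256≡2847
510 = 256 + 128 + 64 + 32 + 16 + 8 + 4 + 2, so 1937^510 ≡ 2847·283·104·1045·2872·2463·3397·2221 ≡ 1988 (mod 3511)
Right side y^r · r^s mod p:
Squares mod 3511: 3466^1≡3466, 3466^2≡2025, 3466^4≡3288, 3466^8≡575, 3466^16≡591, 3466^32≡1692, 3466^64≡1399, 3466^128≡1574, 3466^256≡2221, 3466^512≡3397, 3466^1024≡2463
1450 = 1024 + 256 + 128 + 32 + 8 + 2, so 3466^1450 ≡ 2463·2221·1574·1692·575·2025 ≡ 447 (mod 3511)
Squares mod 3511: 1450^1≡1450, 1450^2≡2922, 1450^4≡2843, 1450^8≡327, 1450^16≡1599, 1450^32≡793, 1450^64≡380, 1450^128≡449, 1450^256≡1474, 1450^512≡2878, 1450^1024≡435, 1450^2048≡3142
2470 = 2048 + 256 + 128 + 32 + 4 + 2, so 1450^2470 ≡ 3142·1474·449·793·2843·2922 ≡ 1379 (mod 3511)
447·1379 = 616413 ≡ 1988 (mod 3511)
1988 ≡ 1988 (mod 3511), so the signature is genuine.

verifies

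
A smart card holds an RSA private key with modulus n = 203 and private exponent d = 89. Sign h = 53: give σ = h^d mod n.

Squares mod 203: h^1≡53, h^2≡170, h^4≡74, h^8≡198, h^16≡25, h^32≡16, h^64≡53
89 = 64 + 16 + 8 + 1, so h^89 ≡ 53·25·198·53 ≡ 65 (mod 203)

65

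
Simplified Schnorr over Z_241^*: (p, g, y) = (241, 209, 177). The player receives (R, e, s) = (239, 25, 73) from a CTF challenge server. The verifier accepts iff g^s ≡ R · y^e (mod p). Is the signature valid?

invalid

g^s mod p:
209^2 = 43681 ≡ 60
209^4 ≡ 60^2 = 3600 ≡ 226
209^8 ≡ 226^2 = 51076 ≡ 225
209^16 ≡ 225^2 = 50625 ≡ 15
209^32 ≡ 15^2 = 225
209^64 ≡ 225^2 = 50625 ≡ 15
73 = 64 + 8 + 1, so 209^73 ≡ 15·225·209 ≡ 209 (mod 241)
R · y^e mod p:
177^2 = 31329 ≡ 240
177^4 ≡ 240^2 = 57600 ≡ 1
177^8 ≡ 1^2 = 1
177^16 ≡ 1^2 = 1
25 = 16 + 8 + 1, so 177^25 ≡ 1·1·177 ≡ 177 (mod 241)
239·177 = 42303 ≡ 128 (mod 241)
209 ≠ 128; the check fails.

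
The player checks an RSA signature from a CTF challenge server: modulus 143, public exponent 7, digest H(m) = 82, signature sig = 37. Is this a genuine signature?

forged

sig^2 ≡ 37^2 = 1369 ≡ 82
sig^4 ≡ 82^2 = 6724 ≡ 3
7 = 4 + 2 + 1, so sig^7 ≡ 3·82·37 ≡ 93 (mod 143)
The recovered value 93 does not match the digest 82.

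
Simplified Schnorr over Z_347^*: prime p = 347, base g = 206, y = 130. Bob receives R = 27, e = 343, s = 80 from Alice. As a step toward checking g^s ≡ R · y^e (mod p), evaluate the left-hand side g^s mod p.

206^2 = 42436 ≡ 102
206^4 ≡ 102^2 = 10404 ≡ 341
206^8 ≡ 341^2 = 116281 ≡ 36
206^16 ≡ 36^2 = 1296 ≡ 255
206^32 ≡ 255^2 = 65025 ≡ 136
206^64 ≡ 136^2 = 18496 ≡ 105
80 = 64 + 16, so 206^80 ≡ 105·255 ≡ 56 (mod 347)

56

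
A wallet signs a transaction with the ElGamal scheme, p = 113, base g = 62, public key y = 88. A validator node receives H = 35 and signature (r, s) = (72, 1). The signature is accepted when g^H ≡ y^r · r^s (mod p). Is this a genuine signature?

forged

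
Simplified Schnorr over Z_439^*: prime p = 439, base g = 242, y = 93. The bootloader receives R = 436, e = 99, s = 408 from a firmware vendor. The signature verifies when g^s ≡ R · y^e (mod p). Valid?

yes

g^s mod p:
242^408 mod 439 = 260
R · y^e mod p:
93^99 mod 439 = 206
436·206 = 89816 ≡ 260 (mod 439)
260 ≡ 260 (mod 439); signature holds.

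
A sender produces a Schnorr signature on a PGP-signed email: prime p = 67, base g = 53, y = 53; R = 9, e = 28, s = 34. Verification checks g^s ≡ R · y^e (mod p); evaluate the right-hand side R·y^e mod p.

53^2 = 2809 ≡ 62
53^4 ≡ 62^2 = 3844 ≡ 25
53^8 ≡ 25^2 = 625 ≡ 22
53^16 ≡ 22^2 = 484 ≡ 15
28 = 16 + 8 + 4, so 53^28 ≡ 15·22·25 ≡ 9 (mod 67)
R · y^e ≡ 9·9 = 81 ≡ 14 (mod 67)

14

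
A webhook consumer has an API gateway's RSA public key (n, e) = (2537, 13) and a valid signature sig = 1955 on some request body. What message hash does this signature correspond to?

Squares mod 2537: sig^1≡1955, sig^2≡1303, sig^4≡556, sig^8≡2159
13 = 8 + 4 + 1, so sig^13 ≡ 2159·556·1955 ≡ 1395 (mod 2537)

1395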